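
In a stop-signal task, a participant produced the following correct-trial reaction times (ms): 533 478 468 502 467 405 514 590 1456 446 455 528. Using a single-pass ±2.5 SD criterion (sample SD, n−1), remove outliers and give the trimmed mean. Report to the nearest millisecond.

490 ms

n = 12, ΣRT = 6842, M = 570.167
Σ(x−M)² = 881591.67; s = √(881591.67/11) = 283.098
Cutoffs: 570.167 ± 2.5·283.098 → [-137.6, 1277.9]
Outside: 1456 → excluded.
Retained (n=11): Σ = 5386, mean = 5386/11 = 489.636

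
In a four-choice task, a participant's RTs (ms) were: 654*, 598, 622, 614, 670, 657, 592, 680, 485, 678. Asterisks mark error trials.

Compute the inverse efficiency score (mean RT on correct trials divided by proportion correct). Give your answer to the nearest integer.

691 ms

Correct trials (n=9): 598, 622, 614, 670, 657, 592, 680, 485, 678
Mean correct RT = 5596/9 = 621.7778 ms
Proportion correct = 9/10
IES = 621.7778 / (9/10) = 690.864 ms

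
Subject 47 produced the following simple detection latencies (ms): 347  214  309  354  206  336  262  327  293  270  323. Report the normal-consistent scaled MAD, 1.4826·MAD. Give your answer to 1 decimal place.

56.3 ms

Sorted: 206, 214, 262, 270, 293, 309, 323, 327, 336, 347, 354 → median = 309
|x − 309| sorted: 0, 14, 16, 18, 27, 38, 39, 45, 47, 95, 103 → MAD = 38
Robust SD ≈ 1.4826 × 38 = 56.339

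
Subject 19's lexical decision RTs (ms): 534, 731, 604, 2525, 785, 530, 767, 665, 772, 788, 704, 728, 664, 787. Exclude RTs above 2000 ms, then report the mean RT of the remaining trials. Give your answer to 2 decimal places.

696.85 ms

Excluded: 2525
Retained (n=13): Σ = 9059
Mean = 9059/13 = 696.8462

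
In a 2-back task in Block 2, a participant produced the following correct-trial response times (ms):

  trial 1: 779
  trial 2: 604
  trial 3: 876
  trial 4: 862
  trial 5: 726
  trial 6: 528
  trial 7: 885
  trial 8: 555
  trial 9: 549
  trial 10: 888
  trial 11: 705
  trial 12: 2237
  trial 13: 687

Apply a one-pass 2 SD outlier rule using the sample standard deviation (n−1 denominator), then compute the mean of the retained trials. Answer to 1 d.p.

n = 13, ΣRT = 10881, M = 837.000
Σ(x−M)² = 2334898.00; s = √(2334898.00/12) = 441.106
Cutoffs: 837.000 ± 2·441.106 → [-45.2, 1719.2]
Outside: 2237 → excluded.
Retained (n=12): Σ = 8644, mean = 8644/12 = 720.333

720.3 ms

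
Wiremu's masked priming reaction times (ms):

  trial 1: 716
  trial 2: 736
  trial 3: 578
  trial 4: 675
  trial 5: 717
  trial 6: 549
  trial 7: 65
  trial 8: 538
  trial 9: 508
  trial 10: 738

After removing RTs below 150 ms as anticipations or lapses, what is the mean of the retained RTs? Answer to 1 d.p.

639.4 ms

Excluded: 65
Retained (n=9): Σ = 5755
Mean = 5755/9 = 639.4444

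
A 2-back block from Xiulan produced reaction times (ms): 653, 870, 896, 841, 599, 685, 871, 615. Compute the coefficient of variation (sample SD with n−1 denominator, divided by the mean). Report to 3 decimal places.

0.169

n = 8, Σ = 6030, M = 753.7500
Σ(x−M)² = 113185.500; s = √(113185.500/7) = 127.1588
CV = 127.1588 / 753.7500 = 0.16870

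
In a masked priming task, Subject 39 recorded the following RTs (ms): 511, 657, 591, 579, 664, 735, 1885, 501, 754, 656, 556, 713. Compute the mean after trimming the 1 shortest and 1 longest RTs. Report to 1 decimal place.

641.6 ms

Sorted: 501, 511, 556, 579, 591, 656, 657, 664, 713, 735, 754, 1885
Drop lowest 1 (501) and highest 1 (1885)
Remaining (n=10): Σ = 6416, mean = 6416/10 = 641.600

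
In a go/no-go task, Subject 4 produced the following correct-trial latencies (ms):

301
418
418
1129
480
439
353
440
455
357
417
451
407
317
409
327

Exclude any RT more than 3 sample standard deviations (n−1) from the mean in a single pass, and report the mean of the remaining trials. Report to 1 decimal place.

n = 16, ΣRT = 7118, M = 444.875
Σ(x−M)² = 541511.75; s = √(541511.75/15) = 190.002
Cutoffs: 444.875 ± 3·190.002 → [-125.1, 1014.9]
Outside: 1129 → excluded.
Retained (n=15): Σ = 5989, mean = 5989/15 = 399.267

399.3 ms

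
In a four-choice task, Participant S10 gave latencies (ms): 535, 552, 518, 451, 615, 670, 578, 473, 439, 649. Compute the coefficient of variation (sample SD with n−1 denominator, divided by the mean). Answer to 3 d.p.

n = 10, Σ = 5480, M = 548.0000
Σ(x−M)² = 58474.000; s = √(58474.000/9) = 80.6047
CV = 80.6047 / 548.0000 = 0.14709

0.147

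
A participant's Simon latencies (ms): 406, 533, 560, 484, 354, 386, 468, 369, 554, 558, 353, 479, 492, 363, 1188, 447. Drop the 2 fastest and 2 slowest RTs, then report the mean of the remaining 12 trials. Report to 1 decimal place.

Sorted: 353, 354, 363, 369, 386, 406, 447, 468, 479, 484, 492, 533, 554, 558, 560, 1188
Drop lowest 2 (353, 354) and highest 2 (560, 1188)
Remaining (n=12): Σ = 5539, mean = 5539/12 = 461.583

461.6 ms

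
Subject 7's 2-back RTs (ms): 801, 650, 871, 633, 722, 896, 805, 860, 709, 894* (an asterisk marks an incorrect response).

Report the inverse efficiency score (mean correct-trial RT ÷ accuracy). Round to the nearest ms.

Correct trials (n=9): 801, 650, 871, 633, 722, 896, 805, 860, 709
Mean correct RT = 6947/9 = 771.8889 ms
Proportion correct = 9/10
IES = 771.8889 / (9/10) = 857.654 ms

858 ms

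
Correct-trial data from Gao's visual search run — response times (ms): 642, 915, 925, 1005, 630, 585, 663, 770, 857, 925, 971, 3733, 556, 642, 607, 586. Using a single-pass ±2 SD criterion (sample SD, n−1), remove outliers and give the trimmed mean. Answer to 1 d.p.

n = 16, ΣRT = 15012, M = 938.250
Σ(x−M)² = 8702973.00; s = √(8702973.00/15) = 761.707
Cutoffs: 938.250 ± 2·761.707 → [-585.2, 2461.7]
Outside: 3733 → excluded.
Retained (n=15): Σ = 11279, mean = 11279/15 = 751.933

751.9 ms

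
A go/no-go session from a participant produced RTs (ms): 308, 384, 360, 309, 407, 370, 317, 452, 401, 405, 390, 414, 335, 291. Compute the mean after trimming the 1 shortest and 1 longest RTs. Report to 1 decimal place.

366.7 ms

Sorted: 291, 308, 309, 317, 335, 360, 370, 384, 390, 401, 405, 407, 414, 452
Drop lowest 1 (291) and highest 1 (452)
Remaining (n=12): Σ = 4400, mean = 4400/12 = 366.667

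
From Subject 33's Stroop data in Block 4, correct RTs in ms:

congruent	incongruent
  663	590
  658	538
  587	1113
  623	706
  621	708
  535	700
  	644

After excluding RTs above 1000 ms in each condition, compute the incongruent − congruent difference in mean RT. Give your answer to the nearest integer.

incongruent: exclude 1113
M(congruent) = 3687/6 = 614.500
M(incongruent) = 3886/6 = 647.667
Difference = 647.667 − 614.500 = 33.167 ms

33 ms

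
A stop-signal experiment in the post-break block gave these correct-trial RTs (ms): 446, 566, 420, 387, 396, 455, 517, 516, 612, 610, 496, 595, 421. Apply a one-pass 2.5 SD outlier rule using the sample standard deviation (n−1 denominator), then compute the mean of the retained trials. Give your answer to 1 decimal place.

495.2 ms

n = 13, ΣRT = 6437, M = 495.154
Σ(x−M)² = 79447.69; s = √(79447.69/12) = 81.367
Cutoffs: 495.154 ± 2.5·81.367 → [291.7, 698.6]
No RTs fall outside the cutoffs; all 13 retained. Mean = 6437/13 = 495.154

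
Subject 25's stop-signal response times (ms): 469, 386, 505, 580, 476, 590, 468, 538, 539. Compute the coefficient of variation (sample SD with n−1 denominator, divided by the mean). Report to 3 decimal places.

0.127

n = 9, Σ = 4551, M = 505.6667
Σ(x−M)² = 32758.000; s = √(32758.000/8) = 63.9902
CV = 63.9902 / 505.6667 = 0.12655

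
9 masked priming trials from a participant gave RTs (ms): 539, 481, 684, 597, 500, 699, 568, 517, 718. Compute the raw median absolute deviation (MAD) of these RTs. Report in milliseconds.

68 ms

Sorted: 481, 500, 517, 539, 568, 597, 684, 699, 718 → median = 568
|x − 568|: 29, 87, 116, 29, 68, 131, 0, 51, 150
Sorted deviations: 0, 29, 29, 51, 68, 87, 116, 131, 150 → MAD = 68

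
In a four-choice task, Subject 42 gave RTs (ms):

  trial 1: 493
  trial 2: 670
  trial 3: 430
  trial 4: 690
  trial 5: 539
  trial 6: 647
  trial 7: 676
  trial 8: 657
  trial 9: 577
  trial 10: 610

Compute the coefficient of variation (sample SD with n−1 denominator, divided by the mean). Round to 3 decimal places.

n = 10, Σ = 5989, M = 598.9000
Σ(x−M)² = 68920.900; s = √(68920.900/9) = 87.5093
CV = 87.5093 / 598.9000 = 0.14612

0.146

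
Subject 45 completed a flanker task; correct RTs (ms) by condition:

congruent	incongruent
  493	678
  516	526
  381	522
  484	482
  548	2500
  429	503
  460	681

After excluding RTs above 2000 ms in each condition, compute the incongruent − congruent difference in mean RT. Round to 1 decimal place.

92.3 ms

incongruent: exclude 2500
M(congruent) = 3311/7 = 473.000
M(incongruent) = 3392/6 = 565.333
Difference = 565.333 − 473.000 = 92.333 ms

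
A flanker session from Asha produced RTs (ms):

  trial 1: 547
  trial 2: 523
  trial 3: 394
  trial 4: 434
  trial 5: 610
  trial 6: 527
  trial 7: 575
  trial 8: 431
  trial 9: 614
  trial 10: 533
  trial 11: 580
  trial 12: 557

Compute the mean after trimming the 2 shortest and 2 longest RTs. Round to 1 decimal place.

534.5 ms

Sorted: 394, 431, 434, 523, 527, 533, 547, 557, 575, 580, 610, 614
Drop lowest 2 (394, 431) and highest 2 (610, 614)
Remaining (n=8): Σ = 4276, mean = 4276/8 = 534.500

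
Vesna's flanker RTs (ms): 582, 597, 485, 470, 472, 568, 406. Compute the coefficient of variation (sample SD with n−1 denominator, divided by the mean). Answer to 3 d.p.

n = 7, Σ = 3580, M = 511.4286
Σ(x−M)² = 30587.714; s = √(30587.714/6) = 71.3999
CV = 71.3999 / 511.4286 = 0.13961

0.140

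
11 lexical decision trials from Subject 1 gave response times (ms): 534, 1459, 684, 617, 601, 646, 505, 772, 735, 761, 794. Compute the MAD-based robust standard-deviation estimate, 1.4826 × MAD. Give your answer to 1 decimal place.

Sorted: 505, 534, 601, 617, 646, 684, 735, 761, 772, 794, 1459 → median = 684
|x − 684| sorted: 0, 38, 51, 67, 77, 83, 88, 110, 150, 179, 775 → MAD = 83
Robust SD ≈ 1.4826 × 83 = 123.056

123.1 ms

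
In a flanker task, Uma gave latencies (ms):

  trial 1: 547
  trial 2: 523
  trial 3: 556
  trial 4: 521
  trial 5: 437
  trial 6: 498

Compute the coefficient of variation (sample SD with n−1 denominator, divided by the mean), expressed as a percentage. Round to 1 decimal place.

n = 6, Σ = 3082, M = 513.6667
Σ(x−M)² = 9167.333; s = √(9167.333/5) = 42.8190
CV = 42.8190 / 513.6667 = 0.08336 = 8.336%

8.3%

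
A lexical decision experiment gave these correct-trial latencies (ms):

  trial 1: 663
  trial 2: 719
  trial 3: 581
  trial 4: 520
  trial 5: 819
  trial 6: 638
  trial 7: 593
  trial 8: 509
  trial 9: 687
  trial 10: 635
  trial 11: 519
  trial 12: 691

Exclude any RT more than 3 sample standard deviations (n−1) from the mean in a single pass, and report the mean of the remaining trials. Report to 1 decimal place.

631.2 ms

n = 12, ΣRT = 7574, M = 631.167
Σ(x−M)² = 94605.67; s = √(94605.67/11) = 92.739
Cutoffs: 631.167 ± 3·92.739 → [352.9, 909.4]
No RTs fall outside the cutoffs; all 12 retained. Mean = 7574/12 = 631.167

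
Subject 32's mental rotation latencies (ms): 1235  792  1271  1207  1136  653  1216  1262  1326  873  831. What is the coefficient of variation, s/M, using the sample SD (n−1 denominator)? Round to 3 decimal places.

0.221

n = 11, Σ = 11802, M = 1072.9091
Σ(x−M)² = 561476.909; s = √(561476.909/10) = 236.9550
CV = 236.9550 / 1072.9091 = 0.22085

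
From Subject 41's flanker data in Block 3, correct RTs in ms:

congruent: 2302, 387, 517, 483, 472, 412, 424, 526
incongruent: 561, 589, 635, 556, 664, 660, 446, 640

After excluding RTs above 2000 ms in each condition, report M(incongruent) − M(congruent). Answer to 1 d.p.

congruent: exclude 2302
M(congruent) = 3221/7 = 460.143
M(incongruent) = 4751/8 = 593.875
Difference = 593.875 − 460.143 = 133.732 ms

133.7 ms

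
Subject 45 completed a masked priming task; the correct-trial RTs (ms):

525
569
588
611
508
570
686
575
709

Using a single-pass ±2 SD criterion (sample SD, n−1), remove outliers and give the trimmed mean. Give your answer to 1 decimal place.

n = 9, ΣRT = 5341, M = 593.444
Σ(x−M)² = 35730.22; s = √(35730.22/8) = 66.830
Cutoffs: 593.444 ± 2·66.830 → [459.8, 727.1]
No RTs fall outside the cutoffs; all 9 retained. Mean = 5341/9 = 593.444

593.4 ms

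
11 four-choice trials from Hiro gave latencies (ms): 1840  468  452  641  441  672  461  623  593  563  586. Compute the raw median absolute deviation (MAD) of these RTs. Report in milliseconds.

86 ms

Sorted: 441, 452, 461, 468, 563, 586, 593, 623, 641, 672, 1840 → median = 586
|x − 586|: 1254, 118, 134, 55, 145, 86, 125, 37, 7, 23, 0
Sorted deviations: 0, 7, 23, 37, 55, 86, 118, 125, 134, 145, 1254 → MAD = 86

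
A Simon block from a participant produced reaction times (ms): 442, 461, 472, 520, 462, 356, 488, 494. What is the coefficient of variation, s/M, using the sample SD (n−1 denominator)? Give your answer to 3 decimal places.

n = 8, Σ = 3695, M = 461.8750
Σ(x−M)² = 16800.875; s = √(16800.875/7) = 48.9911
CV = 48.9911 / 461.8750 = 0.10607

0.106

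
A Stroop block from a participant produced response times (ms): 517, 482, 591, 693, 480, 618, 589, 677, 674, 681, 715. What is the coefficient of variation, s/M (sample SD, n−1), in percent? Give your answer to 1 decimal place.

n = 11, Σ = 6717, M = 610.6364
Σ(x−M)² = 74334.545; s = √(74334.545/10) = 86.2175
CV = 86.2175 / 610.6364 = 0.14119 = 14.119%

14.1%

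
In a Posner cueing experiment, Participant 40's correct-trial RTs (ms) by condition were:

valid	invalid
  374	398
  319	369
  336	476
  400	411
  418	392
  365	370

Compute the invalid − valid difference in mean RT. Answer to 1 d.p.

34.0 ms

M(valid) = 2212/6 = 368.667
M(invalid) = 2416/6 = 402.667
Difference = 402.667 − 368.667 = 34.000 ms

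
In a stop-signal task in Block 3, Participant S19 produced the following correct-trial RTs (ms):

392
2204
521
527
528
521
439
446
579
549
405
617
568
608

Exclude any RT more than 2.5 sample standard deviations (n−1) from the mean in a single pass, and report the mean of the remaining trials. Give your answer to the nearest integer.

515 ms

n = 14, ΣRT = 8904, M = 636.000
Σ(x−M)² = 2713012.00; s = √(2713012.00/13) = 456.830
Cutoffs: 636.000 ± 2.5·456.830 → [-506.1, 1778.1]
Outside: 2204 → excluded.
Retained (n=13): Σ = 6700, mean = 6700/13 = 515.385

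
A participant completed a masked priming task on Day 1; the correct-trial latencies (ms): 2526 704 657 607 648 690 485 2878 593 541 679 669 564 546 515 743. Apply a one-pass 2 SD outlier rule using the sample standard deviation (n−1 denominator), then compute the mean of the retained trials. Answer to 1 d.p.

n = 16, ΣRT = 14045, M = 877.812
Σ(x−M)² = 7748044.44; s = √(7748044.44/15) = 718.705
Cutoffs: 877.812 ± 2·718.705 → [-559.6, 2315.2]
Outside: 2526, 2878 → excluded.
Retained (n=14): Σ = 8641, mean = 8641/14 = 617.214

617.2 ms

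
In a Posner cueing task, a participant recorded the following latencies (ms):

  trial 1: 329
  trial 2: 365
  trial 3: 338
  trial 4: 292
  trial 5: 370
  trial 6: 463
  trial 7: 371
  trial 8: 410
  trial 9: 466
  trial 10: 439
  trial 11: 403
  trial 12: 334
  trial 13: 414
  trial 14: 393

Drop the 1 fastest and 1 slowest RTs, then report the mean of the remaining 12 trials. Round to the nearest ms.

386 ms

Sorted: 292, 329, 334, 338, 365, 370, 371, 393, 403, 410, 414, 439, 463, 466
Drop lowest 1 (292) and highest 1 (466)
Remaining (n=12): Σ = 4629, mean = 4629/12 = 385.750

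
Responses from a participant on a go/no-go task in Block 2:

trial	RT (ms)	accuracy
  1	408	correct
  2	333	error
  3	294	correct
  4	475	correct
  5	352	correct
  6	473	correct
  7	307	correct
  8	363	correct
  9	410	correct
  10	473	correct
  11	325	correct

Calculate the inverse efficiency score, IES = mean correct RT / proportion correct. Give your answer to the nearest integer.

427 ms

Correct trials (n=10): 408, 294, 475, 352, 473, 307, 363, 410, 473, 325
Mean correct RT = 3880/10 = 388.0000 ms
Proportion correct = 10/11
IES = 388.0000 / (10/11) = 426.800 ms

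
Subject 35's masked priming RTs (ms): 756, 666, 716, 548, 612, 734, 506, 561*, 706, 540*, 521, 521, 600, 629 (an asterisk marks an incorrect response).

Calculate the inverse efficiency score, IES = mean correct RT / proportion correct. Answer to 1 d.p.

Correct trials (n=12): 756, 666, 716, 548, 612, 734, 506, 706, 521, 521, 600, 629
Mean correct RT = 7515/12 = 626.2500 ms
Proportion correct = 12/14
IES = 626.2500 / (12/14) = 730.625 ms

730.6 ms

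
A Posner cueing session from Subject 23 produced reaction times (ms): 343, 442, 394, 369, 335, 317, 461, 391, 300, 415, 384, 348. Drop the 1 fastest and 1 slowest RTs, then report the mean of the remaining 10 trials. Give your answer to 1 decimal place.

373.8 ms

Sorted: 300, 317, 335, 343, 348, 369, 384, 391, 394, 415, 442, 461
Drop lowest 1 (300) and highest 1 (461)
Remaining (n=10): Σ = 3738, mean = 3738/10 = 373.800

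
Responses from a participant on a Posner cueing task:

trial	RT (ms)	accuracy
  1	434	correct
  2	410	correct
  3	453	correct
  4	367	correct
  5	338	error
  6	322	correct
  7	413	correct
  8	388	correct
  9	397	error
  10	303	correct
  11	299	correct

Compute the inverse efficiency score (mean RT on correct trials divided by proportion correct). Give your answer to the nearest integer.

Correct trials (n=9): 434, 410, 453, 367, 322, 413, 388, 303, 299
Mean correct RT = 3389/9 = 376.5556 ms
Proportion correct = 9/11
IES = 376.5556 / (9/11) = 460.235 ms

460 ms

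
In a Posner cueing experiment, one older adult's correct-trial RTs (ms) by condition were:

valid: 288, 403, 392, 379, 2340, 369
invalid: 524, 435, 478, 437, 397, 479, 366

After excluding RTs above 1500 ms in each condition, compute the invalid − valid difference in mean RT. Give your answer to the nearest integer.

valid: exclude 2340
M(valid) = 1831/5 = 366.200
M(invalid) = 3116/7 = 445.143
Difference = 445.143 − 366.200 = 78.943 ms

79 ms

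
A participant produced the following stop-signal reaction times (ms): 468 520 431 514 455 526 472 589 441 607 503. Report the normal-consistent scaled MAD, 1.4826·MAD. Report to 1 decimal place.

51.9 ms

Sorted: 431, 441, 455, 468, 472, 503, 514, 520, 526, 589, 607 → median = 503
|x − 503| sorted: 0, 11, 17, 23, 31, 35, 48, 62, 72, 86, 104 → MAD = 35
Robust SD ≈ 1.4826 × 35 = 51.891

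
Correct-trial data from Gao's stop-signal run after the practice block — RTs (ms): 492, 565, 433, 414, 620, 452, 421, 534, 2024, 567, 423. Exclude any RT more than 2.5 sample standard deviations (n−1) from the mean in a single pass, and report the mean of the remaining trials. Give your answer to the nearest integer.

n = 11, ΣRT = 6945, M = 631.364
Σ(x−M)² = 2183448.55; s = √(2183448.55/10) = 467.274
Cutoffs: 631.364 ± 2.5·467.274 → [-536.8, 1799.5]
Outside: 2024 → excluded.
Retained (n=10): Σ = 4921, mean = 4921/10 = 492.100

492 ms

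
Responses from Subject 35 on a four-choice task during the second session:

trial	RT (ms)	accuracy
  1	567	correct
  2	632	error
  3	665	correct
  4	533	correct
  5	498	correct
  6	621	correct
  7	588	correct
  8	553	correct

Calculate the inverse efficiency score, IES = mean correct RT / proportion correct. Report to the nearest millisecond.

657 ms

Correct trials (n=7): 567, 665, 533, 498, 621, 588, 553
Mean correct RT = 4025/7 = 575.0000 ms
Proportion correct = 7/8
IES = 575.0000 / (7/8) = 657.143 ms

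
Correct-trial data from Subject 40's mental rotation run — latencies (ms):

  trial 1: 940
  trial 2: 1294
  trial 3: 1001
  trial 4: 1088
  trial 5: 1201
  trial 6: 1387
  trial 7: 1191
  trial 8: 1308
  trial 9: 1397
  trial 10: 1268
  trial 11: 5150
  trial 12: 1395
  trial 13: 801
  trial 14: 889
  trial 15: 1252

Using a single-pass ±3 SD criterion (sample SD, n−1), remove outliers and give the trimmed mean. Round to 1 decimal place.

1172.3 ms

n = 15, ΣRT = 21562, M = 1437.467
Σ(x−M)² = 15272023.73; s = √(15272023.73/14) = 1044.442
Cutoffs: 1437.467 ± 3·1044.442 → [-1695.9, 4570.8]
Outside: 5150 → excluded.
Retained (n=14): Σ = 16412, mean = 16412/14 = 1172.286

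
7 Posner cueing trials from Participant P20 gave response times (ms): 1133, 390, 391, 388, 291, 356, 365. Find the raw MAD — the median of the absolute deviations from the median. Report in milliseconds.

23 ms

Sorted: 291, 356, 365, 388, 390, 391, 1133 → median = 388
|x − 388|: 745, 2, 3, 0, 97, 32, 23
Sorted deviations: 0, 2, 3, 23, 32, 97, 745 → MAD = 23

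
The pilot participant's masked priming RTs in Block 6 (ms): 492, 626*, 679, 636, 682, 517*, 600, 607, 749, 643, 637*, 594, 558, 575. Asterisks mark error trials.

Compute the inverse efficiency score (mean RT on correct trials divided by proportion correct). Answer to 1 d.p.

788.5 ms

Correct trials (n=11): 492, 679, 636, 682, 600, 607, 749, 643, 594, 558, 575
Mean correct RT = 6815/11 = 619.5455 ms
Proportion correct = 11/14
IES = 619.5455 / (11/14) = 788.512 ms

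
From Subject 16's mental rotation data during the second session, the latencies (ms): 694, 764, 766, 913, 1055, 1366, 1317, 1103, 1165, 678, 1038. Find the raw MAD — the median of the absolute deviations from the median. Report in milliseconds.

272 ms

Sorted: 678, 694, 764, 766, 913, 1038, 1055, 1103, 1165, 1317, 1366 → median = 1038
|x − 1038|: 344, 274, 272, 125, 17, 328, 279, 65, 127, 360, 0
Sorted deviations: 0, 17, 65, 125, 127, 272, 274, 279, 328, 344, 360 → MAD = 272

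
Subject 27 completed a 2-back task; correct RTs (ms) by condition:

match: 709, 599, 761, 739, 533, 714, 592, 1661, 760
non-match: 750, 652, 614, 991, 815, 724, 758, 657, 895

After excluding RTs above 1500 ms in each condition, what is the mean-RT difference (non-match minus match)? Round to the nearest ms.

86 ms

match: exclude 1661
M(match) = 5407/8 = 675.875
M(non-match) = 6856/9 = 761.778
Difference = 761.778 − 675.875 = 85.903 ms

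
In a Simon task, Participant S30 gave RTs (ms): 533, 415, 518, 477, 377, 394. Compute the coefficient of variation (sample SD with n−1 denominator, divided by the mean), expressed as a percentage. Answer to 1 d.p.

n = 6, Σ = 2714, M = 452.3333
Σ(x−M)² = 21899.333; s = √(21899.333/5) = 66.1806
CV = 66.1806 / 452.3333 = 0.14631 = 14.631%

14.6%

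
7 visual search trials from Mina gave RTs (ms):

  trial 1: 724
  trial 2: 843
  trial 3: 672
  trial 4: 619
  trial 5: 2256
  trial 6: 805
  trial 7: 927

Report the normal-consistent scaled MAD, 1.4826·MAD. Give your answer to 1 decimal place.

Sorted: 619, 672, 724, 805, 843, 927, 2256 → median = 805
|x − 805| sorted: 0, 38, 81, 122, 133, 186, 1451 → MAD = 122
Robust SD ≈ 1.4826 × 122 = 180.877

180.9 ms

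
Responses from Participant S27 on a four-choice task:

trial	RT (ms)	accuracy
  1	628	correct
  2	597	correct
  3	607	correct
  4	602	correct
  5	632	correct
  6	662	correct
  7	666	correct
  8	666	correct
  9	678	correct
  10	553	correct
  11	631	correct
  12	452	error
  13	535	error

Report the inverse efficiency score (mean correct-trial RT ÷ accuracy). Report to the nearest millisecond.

Correct trials (n=11): 628, 597, 607, 602, 632, 662, 666, 666, 678, 553, 631
Mean correct RT = 6922/11 = 629.2727 ms
Proportion correct = 11/13
IES = 629.2727 / (11/13) = 743.686 ms

744 ms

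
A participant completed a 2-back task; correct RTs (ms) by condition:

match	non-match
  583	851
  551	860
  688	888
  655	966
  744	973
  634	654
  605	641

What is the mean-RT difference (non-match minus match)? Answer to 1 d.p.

196.1 ms

M(match) = 4460/7 = 637.143
M(non-match) = 5833/7 = 833.286
Difference = 833.286 − 637.143 = 196.143 ms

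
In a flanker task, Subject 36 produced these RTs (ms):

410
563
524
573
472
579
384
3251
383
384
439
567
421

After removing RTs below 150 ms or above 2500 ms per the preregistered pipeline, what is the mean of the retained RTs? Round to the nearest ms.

475 ms

Excluded: 3251
Retained (n=12): Σ = 5699
Mean = 5699/12 = 474.9167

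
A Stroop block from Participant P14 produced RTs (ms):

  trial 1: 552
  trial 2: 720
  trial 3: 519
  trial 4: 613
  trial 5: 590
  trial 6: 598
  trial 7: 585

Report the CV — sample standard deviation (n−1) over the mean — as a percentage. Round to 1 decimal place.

10.5%

n = 7, Σ = 4177, M = 596.7143
Σ(x−M)² = 23687.429; s = √(23687.429/6) = 62.8324
CV = 62.8324 / 596.7143 = 0.10530 = 10.530%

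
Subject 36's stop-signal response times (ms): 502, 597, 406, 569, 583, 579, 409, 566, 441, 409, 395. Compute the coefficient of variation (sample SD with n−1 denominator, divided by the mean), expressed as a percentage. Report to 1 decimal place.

n = 11, Σ = 5456, M = 496.0000
Σ(x−M)² = 71388.000; s = √(71388.000/10) = 84.4914
CV = 84.4914 / 496.0000 = 0.17035 = 17.035%

17.0%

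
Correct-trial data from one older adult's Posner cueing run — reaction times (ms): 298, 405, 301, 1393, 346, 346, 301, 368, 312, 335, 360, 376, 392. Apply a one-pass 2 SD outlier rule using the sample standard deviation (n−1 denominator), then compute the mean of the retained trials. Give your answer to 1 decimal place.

n = 13, ΣRT = 5533, M = 425.615
Σ(x−M)² = 1028615.08; s = √(1028615.08/12) = 292.776
Cutoffs: 425.615 ± 2·292.776 → [-159.9, 1011.2]
Outside: 1393 → excluded.
Retained (n=12): Σ = 4140, mean = 4140/12 = 345.000

345.0 ms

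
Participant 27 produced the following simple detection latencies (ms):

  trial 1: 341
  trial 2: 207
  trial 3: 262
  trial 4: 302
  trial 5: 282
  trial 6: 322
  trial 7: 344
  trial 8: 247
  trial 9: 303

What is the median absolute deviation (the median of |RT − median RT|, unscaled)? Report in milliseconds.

Sorted: 207, 247, 262, 282, 302, 303, 322, 341, 344 → median = 302
|x − 302|: 39, 95, 40, 0, 20, 20, 42, 55, 1
Sorted deviations: 0, 1, 20, 20, 39, 40, 42, 55, 95 → MAD = 39

39 ms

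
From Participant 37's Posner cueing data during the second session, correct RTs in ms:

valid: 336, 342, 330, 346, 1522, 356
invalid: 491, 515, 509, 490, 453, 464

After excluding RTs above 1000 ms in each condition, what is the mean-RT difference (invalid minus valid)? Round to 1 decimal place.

145.0 ms

valid: exclude 1522
M(valid) = 1710/5 = 342.000
M(invalid) = 2922/6 = 487.000
Difference = 487.000 − 342.000 = 145.000 ms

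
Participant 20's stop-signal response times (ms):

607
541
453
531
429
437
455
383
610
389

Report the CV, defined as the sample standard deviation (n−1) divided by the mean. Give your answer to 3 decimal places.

0.173

n = 10, Σ = 4835, M = 483.5000
Σ(x−M)² = 62722.500; s = √(62722.500/9) = 83.4815
CV = 83.4815 / 483.5000 = 0.17266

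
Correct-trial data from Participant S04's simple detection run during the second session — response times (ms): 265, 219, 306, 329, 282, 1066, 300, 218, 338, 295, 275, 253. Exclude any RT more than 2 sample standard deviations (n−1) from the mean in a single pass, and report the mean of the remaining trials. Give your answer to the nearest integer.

280 ms

n = 12, ΣRT = 4146, M = 345.500
Σ(x−M)² = 581927.00; s = √(581927.00/11) = 230.005
Cutoffs: 345.500 ± 2·230.005 → [-114.5, 805.5]
Outside: 1066 → excluded.
Retained (n=11): Σ = 3080, mean = 3080/11 = 280.000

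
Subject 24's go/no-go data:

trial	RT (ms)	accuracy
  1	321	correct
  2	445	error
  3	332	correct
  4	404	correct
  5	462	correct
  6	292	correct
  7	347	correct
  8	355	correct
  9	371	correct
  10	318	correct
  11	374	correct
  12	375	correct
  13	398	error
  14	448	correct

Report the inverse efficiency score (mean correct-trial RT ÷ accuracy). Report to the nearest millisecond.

Correct trials (n=12): 321, 332, 404, 462, 292, 347, 355, 371, 318, 374, 375, 448
Mean correct RT = 4399/12 = 366.5833 ms
Proportion correct = 12/14
IES = 366.5833 / (12/14) = 427.681 ms

428 ms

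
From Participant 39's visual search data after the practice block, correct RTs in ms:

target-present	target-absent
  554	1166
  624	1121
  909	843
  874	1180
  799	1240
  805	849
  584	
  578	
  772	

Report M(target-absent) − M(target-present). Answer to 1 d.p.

M(target-present) = 6499/9 = 722.111
M(target-absent) = 6399/6 = 1066.500
Difference = 1066.500 − 722.111 = 344.389 ms

344.4 ms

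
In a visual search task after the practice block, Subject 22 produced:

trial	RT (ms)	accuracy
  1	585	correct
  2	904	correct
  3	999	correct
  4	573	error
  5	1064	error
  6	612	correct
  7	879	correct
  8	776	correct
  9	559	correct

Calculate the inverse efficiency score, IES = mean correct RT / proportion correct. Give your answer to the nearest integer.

Correct trials (n=7): 585, 904, 999, 612, 879, 776, 559
Mean correct RT = 5314/7 = 759.1429 ms
Proportion correct = 7/9
IES = 759.1429 / (7/9) = 976.041 ms

976 ms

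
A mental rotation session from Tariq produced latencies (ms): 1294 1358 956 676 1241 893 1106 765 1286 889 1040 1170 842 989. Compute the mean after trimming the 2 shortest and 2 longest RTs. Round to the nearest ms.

Sorted: 676, 765, 842, 889, 893, 956, 989, 1040, 1106, 1170, 1241, 1286, 1294, 1358
Drop lowest 2 (676, 765) and highest 2 (1294, 1358)
Remaining (n=10): Σ = 10412, mean = 10412/10 = 1041.200

1041 ms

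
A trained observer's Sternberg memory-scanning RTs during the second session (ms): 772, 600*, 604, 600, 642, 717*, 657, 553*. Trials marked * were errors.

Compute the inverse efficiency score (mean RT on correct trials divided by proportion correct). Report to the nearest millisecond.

Correct trials (n=5): 772, 604, 600, 642, 657
Mean correct RT = 3275/5 = 655.0000 ms
Proportion correct = 5/8
IES = 655.0000 / (5/8) = 1048.000 ms

1048 ms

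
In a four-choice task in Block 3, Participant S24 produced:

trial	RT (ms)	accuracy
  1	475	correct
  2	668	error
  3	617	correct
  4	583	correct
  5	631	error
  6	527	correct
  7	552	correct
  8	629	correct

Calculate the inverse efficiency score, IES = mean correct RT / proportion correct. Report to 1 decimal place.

Correct trials (n=6): 475, 617, 583, 527, 552, 629
Mean correct RT = 3383/6 = 563.8333 ms
Proportion correct = 6/8
IES = 563.8333 / (6/8) = 751.778 ms

751.8 ms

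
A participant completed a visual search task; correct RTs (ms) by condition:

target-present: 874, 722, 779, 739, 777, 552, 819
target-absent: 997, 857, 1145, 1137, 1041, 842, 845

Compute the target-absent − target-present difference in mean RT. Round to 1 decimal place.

M(target-present) = 5262/7 = 751.714
M(target-absent) = 6864/7 = 980.571
Difference = 980.571 − 751.714 = 228.857 ms

228.9 ms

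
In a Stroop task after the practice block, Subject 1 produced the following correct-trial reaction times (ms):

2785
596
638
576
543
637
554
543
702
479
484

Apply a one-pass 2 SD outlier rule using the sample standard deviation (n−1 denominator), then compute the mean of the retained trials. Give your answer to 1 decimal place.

575.2 ms

n = 11, ΣRT = 8537, M = 776.091
Σ(x−M)² = 4483656.91; s = √(4483656.91/10) = 669.601
Cutoffs: 776.091 ± 2·669.601 → [-563.1, 2115.3]
Outside: 2785 → excluded.
Retained (n=10): Σ = 5752, mean = 5752/10 = 575.200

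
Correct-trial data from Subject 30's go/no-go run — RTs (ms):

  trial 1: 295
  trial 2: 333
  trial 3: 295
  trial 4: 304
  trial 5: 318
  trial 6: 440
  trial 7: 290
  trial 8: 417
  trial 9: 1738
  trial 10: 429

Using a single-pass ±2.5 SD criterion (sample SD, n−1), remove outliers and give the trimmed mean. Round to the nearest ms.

n = 10, ΣRT = 4859, M = 485.900
Σ(x−M)² = 1773764.90; s = √(1773764.90/9) = 443.943
Cutoffs: 485.900 ± 2.5·443.943 → [-624.0, 1595.8]
Outside: 1738 → excluded.
Retained (n=9): Σ = 3121, mean = 3121/9 = 346.778

347 ms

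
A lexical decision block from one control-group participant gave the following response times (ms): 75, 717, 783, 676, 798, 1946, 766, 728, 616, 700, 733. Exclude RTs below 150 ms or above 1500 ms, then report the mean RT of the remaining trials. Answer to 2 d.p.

724.11 ms

Excluded: 75, 1946
Retained (n=9): Σ = 6517
Mean = 6517/9 = 724.1111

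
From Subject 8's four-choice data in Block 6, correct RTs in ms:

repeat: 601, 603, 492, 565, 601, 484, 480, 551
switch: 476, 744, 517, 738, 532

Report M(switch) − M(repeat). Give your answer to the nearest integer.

54 ms

M(repeat) = 4377/8 = 547.125
M(switch) = 3007/5 = 601.400
Difference = 601.400 − 547.125 = 54.275 ms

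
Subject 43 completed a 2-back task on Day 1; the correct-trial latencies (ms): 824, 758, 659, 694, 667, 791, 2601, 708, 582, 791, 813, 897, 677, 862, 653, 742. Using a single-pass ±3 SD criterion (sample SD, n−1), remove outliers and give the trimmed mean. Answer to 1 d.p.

n = 16, ΣRT = 13719, M = 857.438
Σ(x−M)² = 3351635.94; s = √(3351635.94/15) = 472.697
Cutoffs: 857.438 ± 3·472.697 → [-560.7, 2275.5]
Outside: 2601 → excluded.
Retained (n=15): Σ = 11118, mean = 11118/15 = 741.200

741.2 ms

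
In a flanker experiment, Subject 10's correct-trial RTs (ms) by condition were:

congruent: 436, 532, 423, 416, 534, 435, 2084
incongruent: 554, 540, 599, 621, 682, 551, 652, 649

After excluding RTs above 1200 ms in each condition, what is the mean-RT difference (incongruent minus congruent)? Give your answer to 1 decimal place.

congruent: exclude 2084
M(congruent) = 2776/6 = 462.667
M(incongruent) = 4848/8 = 606.000
Difference = 606.000 − 462.667 = 143.333 ms

143.3 ms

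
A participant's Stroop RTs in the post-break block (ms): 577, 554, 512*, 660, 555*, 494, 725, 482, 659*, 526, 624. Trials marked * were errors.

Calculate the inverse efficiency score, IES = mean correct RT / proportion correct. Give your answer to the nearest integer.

Correct trials (n=8): 577, 554, 660, 494, 725, 482, 526, 624
Mean correct RT = 4642/8 = 580.2500 ms
Proportion correct = 8/11
IES = 580.2500 / (8/11) = 797.844 ms

798 ms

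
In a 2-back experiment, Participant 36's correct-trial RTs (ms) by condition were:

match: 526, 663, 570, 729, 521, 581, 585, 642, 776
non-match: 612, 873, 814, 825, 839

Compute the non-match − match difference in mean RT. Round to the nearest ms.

171 ms

M(match) = 5593/9 = 621.444
M(non-match) = 3963/5 = 792.600
Difference = 792.600 − 621.444 = 171.156 ms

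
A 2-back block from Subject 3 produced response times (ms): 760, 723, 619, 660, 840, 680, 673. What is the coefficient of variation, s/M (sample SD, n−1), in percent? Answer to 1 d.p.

10.4%

n = 7, Σ = 4955, M = 707.8571
Σ(x−M)² = 32586.857; s = √(32586.857/6) = 73.6963
CV = 73.6963 / 707.8571 = 0.10411 = 10.411%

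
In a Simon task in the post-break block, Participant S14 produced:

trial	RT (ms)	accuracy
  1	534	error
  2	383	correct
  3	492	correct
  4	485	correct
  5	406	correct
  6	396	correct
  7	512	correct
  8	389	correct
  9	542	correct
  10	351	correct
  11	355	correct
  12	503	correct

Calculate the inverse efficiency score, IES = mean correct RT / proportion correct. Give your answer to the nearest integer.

Correct trials (n=11): 383, 492, 485, 406, 396, 512, 389, 542, 351, 355, 503
Mean correct RT = 4814/11 = 437.6364 ms
Proportion correct = 11/12
IES = 437.6364 / (11/12) = 477.421 ms

477 ms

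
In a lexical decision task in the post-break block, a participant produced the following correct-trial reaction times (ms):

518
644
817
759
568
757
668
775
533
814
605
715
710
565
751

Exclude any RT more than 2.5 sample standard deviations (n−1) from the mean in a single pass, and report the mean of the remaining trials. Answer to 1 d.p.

n = 15, ΣRT = 10199, M = 679.933
Σ(x−M)² = 145772.93; s = √(145772.93/14) = 102.041
Cutoffs: 679.933 ± 2.5·102.041 → [424.8, 935.0]
No RTs fall outside the cutoffs; all 15 retained. Mean = 10199/15 = 679.933

679.9 ms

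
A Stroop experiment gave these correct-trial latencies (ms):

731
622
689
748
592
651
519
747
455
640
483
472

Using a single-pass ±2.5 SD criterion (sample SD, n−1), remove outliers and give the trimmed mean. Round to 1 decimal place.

n = 12, ΣRT = 7349, M = 612.417
Σ(x−M)² = 129152.92; s = √(129152.92/11) = 108.357
Cutoffs: 612.417 ± 2.5·108.357 → [341.5, 883.3]
No RTs fall outside the cutoffs; all 12 retained. Mean = 7349/12 = 612.417

612.4 ms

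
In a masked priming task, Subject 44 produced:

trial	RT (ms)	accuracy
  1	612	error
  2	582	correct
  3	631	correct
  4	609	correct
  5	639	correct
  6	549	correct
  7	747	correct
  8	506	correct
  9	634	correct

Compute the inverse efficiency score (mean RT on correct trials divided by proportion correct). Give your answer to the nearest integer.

Correct trials (n=8): 582, 631, 609, 639, 549, 747, 506, 634
Mean correct RT = 4897/8 = 612.1250 ms
Proportion correct = 8/9
IES = 612.1250 / (8/9) = 688.641 ms

689 ms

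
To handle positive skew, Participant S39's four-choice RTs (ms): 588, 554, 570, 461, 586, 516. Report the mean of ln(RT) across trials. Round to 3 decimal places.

6.299

ln(RT): 6.3767, 6.3172, 6.3456, 6.1334, 6.3733, 6.2461
Σ ln(RT) = 37.7924
Mean = 37.7924/6 = 6.29873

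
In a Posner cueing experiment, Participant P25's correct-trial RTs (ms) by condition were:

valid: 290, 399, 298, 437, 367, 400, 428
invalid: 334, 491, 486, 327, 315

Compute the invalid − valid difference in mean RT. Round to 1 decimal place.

16.5 ms

M(valid) = 2619/7 = 374.143
M(invalid) = 1953/5 = 390.600
Difference = 390.600 − 374.143 = 16.457 ms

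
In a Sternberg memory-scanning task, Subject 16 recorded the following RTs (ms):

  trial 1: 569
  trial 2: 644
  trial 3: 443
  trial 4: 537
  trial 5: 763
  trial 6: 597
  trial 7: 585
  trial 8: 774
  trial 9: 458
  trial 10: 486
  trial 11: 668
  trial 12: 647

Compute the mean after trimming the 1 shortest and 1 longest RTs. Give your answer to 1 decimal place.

Sorted: 443, 458, 486, 537, 569, 585, 597, 644, 647, 668, 763, 774
Drop lowest 1 (443) and highest 1 (774)
Remaining (n=10): Σ = 5954, mean = 5954/10 = 595.400

595.4 ms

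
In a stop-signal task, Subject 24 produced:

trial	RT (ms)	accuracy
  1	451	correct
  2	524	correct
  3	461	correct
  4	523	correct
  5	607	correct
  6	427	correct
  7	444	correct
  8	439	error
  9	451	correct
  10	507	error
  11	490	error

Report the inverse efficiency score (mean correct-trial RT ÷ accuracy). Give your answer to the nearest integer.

Correct trials (n=8): 451, 524, 461, 523, 607, 427, 444, 451
Mean correct RT = 3888/8 = 486.0000 ms
Proportion correct = 8/11
IES = 486.0000 / (8/11) = 668.250 ms

668 ms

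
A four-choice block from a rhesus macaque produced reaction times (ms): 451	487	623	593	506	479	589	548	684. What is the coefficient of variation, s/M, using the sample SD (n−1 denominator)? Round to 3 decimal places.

n = 9, Σ = 4960, M = 551.1111
Σ(x−M)² = 47394.889; s = √(47394.889/8) = 76.9699
CV = 76.9699 / 551.1111 = 0.13966

0.140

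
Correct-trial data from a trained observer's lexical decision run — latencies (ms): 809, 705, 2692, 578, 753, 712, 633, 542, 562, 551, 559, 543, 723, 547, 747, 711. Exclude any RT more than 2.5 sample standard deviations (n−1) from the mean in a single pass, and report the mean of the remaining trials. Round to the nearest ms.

645 ms

n = 16, ΣRT = 12367, M = 772.938
Σ(x−M)² = 4054184.94; s = √(4054184.94/15) = 519.884
Cutoffs: 772.938 ± 2.5·519.884 → [-526.8, 2072.6]
Outside: 2692 → excluded.
Retained (n=15): Σ = 9675, mean = 9675/15 = 645.000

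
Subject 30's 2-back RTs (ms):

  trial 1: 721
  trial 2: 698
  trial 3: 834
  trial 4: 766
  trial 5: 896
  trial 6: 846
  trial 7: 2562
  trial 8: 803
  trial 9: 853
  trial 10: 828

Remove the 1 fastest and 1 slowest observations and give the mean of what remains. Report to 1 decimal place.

Sorted: 698, 721, 766, 803, 828, 834, 846, 853, 896, 2562
Drop lowest 1 (698) and highest 1 (2562)
Remaining (n=8): Σ = 6547, mean = 6547/8 = 818.375

818.4 ms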